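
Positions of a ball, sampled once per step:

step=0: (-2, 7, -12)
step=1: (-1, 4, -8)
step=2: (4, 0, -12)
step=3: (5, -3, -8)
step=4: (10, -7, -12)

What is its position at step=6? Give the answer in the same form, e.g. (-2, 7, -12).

Step-to-step displacements: (+1, -3, +4), (+5, -4, -4), (+1, -3, +4), (+5, -4, -4) — a repeating cycle of length 2.
step 5: apply (+1, -3, +4) → (11, -10, -8)
step 6: apply (+5, -4, -4) → (16, -14, -12)

(16, -14, -12)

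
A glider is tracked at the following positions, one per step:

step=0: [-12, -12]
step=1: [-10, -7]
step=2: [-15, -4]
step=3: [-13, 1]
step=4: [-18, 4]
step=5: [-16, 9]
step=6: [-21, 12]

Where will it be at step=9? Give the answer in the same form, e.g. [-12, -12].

Step-to-step displacements: [+2, +5], [-5, +3], [+2, +5], [-5, +3], [+2, +5], [-5, +3] — a repeating cycle of length 2.
step 7: apply [+2, +5] → [-19, 17]
step 8: apply [-5, +3] → [-24, 20]
step 9: apply [+2, +5] → [-22, 25]

[-22, 25]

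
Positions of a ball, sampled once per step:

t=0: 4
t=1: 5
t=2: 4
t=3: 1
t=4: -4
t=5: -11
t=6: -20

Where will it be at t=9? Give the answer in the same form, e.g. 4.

-59

First differences are +1, -1, -3, -5, -7, -9; their common second difference is -2 (constant acceleration).
step 7: -20 − 11 → -31
step 8: -31 − 13 → -44
step 9: -44 − 15 → -59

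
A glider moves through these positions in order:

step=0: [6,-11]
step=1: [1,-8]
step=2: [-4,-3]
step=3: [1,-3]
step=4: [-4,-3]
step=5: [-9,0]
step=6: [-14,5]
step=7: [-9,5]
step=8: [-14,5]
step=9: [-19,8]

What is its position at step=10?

[-24,13]

The moves between consecutive positions are [-5,+3], [-5,+5], [+5,+0], [-5,+0], [-5,+3], [-5,+5], [+5,+0], [-5,+0], [-5,+3]; they repeat the 4-cycle [[-5,+3], [-5,+5], [+5,+0], [-5,+0]].
step 10: apply [-5,+5] → [-24,13]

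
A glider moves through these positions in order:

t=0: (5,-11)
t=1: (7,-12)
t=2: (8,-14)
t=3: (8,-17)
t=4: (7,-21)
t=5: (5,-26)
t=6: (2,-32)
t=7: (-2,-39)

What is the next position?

(-7,-47)

Successive displacements: (+2,-1), (+1,-2), (+0,-3), (-1,-4), (-2,-5), (-3,-6), (-4,-7) — each changes by (-1,-1).
step 8: (-2,-39) + (-5,-8) → (-7,-47)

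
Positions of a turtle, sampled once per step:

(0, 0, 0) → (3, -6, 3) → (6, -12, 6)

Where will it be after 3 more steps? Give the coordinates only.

(15, -30, 15)

Constant displacement of (+3, -6, +3) per step.
step 3: (6, -12, 6) + (+3, -6, +3) → (9, -18, 9)
step 4: (9, -18, 9) + (+3, -6, +3) → (12, -24, 12)
step 5: (12, -24, 12) + (+3, -6, +3) → (15, -30, 15)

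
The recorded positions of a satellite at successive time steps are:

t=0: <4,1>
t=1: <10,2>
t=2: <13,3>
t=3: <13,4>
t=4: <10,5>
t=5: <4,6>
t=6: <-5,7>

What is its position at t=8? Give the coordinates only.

Taking differences between consecutive positions: <+6,+1>, <+3,+1>, <+0,+1>, <-3,+1>, <-6,+1>, <-9,+1>. These grow by <-3,+0> each step.
step 7: <-5,7> + <-12,+1> → <-17,8>
step 8: <-17,8> + <-15,+1> → <-32,9>

<-32,9>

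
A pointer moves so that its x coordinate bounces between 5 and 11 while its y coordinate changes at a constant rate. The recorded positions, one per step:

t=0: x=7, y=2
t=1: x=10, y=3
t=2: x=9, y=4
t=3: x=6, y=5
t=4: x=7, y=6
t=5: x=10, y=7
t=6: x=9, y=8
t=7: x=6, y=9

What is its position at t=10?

x=9, y=12

The x coordinate reflects between 5 and 11, moving 3 per step.
  step 8: 6 → 7
  step 9: 7 → 10
  step 10: 10 → 9
The y coordinate changes by +1 each step: at step 10 it is 12.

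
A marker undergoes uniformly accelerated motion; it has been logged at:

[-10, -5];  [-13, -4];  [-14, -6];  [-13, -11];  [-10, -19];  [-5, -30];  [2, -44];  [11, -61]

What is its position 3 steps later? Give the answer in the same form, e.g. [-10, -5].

[50, -130]

Taking differences between consecutive positions: [-3, +1], [-1, -2], [+1, -5], [+3, -8], [+5, -11], [+7, -14], [+9, -17]. These grow by [+2, -3] each step.
step 8: [11, -61] + [+11, -20] → [22, -81]
step 9: [22, -81] + [+13, -23] → [35, -104]
step 10: [35, -104] + [+15, -26] → [50, -130]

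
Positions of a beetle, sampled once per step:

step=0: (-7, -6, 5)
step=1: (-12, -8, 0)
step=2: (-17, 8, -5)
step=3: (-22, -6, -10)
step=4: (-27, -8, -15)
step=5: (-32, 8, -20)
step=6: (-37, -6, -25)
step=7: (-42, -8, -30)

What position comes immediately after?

(-47, 8, -35)

First: linear, -5 per step → -47 at step 8.
Second: cycles through -6, -8, 8 every 3 steps. Step 8 lands at position 2 of the cycle → 8.
Third: linear, -5 per step → -35 at step 8.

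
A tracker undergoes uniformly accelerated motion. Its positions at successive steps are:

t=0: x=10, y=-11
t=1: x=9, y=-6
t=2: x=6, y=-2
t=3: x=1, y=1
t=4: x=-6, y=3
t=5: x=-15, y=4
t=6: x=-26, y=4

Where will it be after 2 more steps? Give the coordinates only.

x=-54, y=1

First differences are (-1,+5), (-3,+4), (-5,+3), (-7,+2), (-9,+1), (-11,+0); their common second difference is (-2,-1) (constant acceleration).
step 7: x=-26, y=4 + (-13,-1) → x=-39, y=3
step 8: x=-39, y=3 + (-15,-2) → x=-54, y=1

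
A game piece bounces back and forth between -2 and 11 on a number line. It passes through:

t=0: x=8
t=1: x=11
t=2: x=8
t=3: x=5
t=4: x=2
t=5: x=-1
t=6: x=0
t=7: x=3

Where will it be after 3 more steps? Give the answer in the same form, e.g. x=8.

The value travels 3 per step and bounces off the walls at -2 and 11.
  step 8: 3 → 6
  step 9: 6 → 9
  step 10: 9 → 10

x=10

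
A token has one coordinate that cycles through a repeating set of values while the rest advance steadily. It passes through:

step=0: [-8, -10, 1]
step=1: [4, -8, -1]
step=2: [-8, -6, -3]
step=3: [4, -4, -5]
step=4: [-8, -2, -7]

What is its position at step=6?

First: cycles through -8, 4 every 2 steps. Step 6 lands at position 0 of the cycle → -8.
Second: linear, +2 per step → 2 at step 6.
Third: linear, -2 per step → -11 at step 6.

[-8, 2, -11]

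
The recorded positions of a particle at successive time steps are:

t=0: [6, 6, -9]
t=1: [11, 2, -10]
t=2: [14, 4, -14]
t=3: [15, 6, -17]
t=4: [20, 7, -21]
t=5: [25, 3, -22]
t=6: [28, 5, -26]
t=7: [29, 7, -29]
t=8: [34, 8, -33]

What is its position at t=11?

Step-to-step displacements: [+5, -4, -1], [+3, +2, -4], [+1, +2, -3], [+5, +1, -4], [+5, -4, -1], [+3, +2, -4], [+1, +2, -3], [+5, +1, -4] — a repeating cycle of length 4.
step 9: apply [+5, -4, -1] → [39, 4, -34]
step 10: apply [+3, +2, -4] → [42, 6, -38]
step 11: apply [+1, +2, -3] → [43, 8, -41]

[43, 8, -41]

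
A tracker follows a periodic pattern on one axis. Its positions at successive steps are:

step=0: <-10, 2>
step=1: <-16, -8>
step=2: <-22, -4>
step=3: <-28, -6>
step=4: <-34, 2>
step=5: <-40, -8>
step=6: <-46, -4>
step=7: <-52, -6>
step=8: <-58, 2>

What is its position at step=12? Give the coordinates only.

<-82, 2>

The first coordinate changes by -6 each step, so at step 12 it is -10 + 12·(-6) = -82.
The second coordinate repeats the cycle [2, -8, -4, -6] with period 4; step 12 mod 4 = 0, giving 2.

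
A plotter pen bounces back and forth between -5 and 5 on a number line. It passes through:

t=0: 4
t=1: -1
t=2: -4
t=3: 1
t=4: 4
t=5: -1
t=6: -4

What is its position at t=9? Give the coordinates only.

-1

The value reflects between -5 and 5, moving 5 per step.
  step 7: -4 → 1
  step 8: 1 → 4
  step 9: 4 → -1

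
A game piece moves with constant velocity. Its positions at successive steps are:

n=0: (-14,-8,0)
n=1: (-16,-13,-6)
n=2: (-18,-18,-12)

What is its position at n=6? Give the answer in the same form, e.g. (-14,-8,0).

(-26,-38,-36)

Constant displacement of (-2,-5,-6) per step.
step 3: (-18,-18,-12) + (-2,-5,-6) → (-20,-23,-18)
step 4: (-20,-23,-18) + (-2,-5,-6) → (-22,-28,-24)
step 5: (-22,-28,-24) + (-2,-5,-6) → (-24,-33,-30)
step 6: (-24,-33,-30) + (-2,-5,-6) → (-26,-38,-36)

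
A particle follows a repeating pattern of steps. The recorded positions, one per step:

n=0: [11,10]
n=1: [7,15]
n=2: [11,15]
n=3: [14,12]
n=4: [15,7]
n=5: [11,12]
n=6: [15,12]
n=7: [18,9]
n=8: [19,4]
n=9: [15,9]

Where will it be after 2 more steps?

[22,6]

The moves between consecutive positions are [-4,+5], [+4,+0], [+3,-3], [+1,-5], [-4,+5], [+4,+0], [+3,-3], [+1,-5], [-4,+5]; they repeat the 4-cycle [[-4,+5], [+4,+0], [+3,-3], [+1,-5]].
step 10: apply [+4,+0] → [19,9]
step 11: apply [+3,-3] → [22,6]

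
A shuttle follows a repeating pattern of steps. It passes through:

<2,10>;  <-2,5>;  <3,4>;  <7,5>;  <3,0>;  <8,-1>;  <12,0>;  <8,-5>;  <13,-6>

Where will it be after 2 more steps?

Step-to-step displacements: <-4,-5>, <+5,-1>, <+4,+1>, <-4,-5>, <+5,-1>, <+4,+1>, <-4,-5>, <+5,-1> — a repeating cycle of length 3.
step 9: apply <+4,+1> → <17,-5>
step 10: apply <-4,-5> → <13,-10>

<13,-10>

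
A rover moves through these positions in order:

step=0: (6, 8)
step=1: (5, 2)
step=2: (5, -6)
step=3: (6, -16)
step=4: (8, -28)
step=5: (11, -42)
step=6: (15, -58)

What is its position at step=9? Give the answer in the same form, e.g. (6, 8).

(33, -118)

Successive displacements: (-1, -6), (+0, -8), (+1, -10), (+2, -12), (+3, -14), (+4, -16) — each changes by (+1, -2).
step 7: (15, -58) + (+5, -18) → (20, -76)
step 8: (20, -76) + (+6, -20) → (26, -96)
step 9: (26, -96) + (+7, -22) → (33, -118)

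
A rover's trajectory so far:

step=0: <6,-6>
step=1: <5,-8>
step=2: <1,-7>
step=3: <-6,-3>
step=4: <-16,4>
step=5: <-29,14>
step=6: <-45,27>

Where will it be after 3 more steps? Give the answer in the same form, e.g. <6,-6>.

Taking differences between consecutive positions: <-1,-2>, <-4,+1>, <-7,+4>, <-10,+7>, <-13,+10>, <-16,+13>. These grow by <-3,+3> each step.
step 7: <-45,27> + <-19,+16> → <-64,43>
step 8: <-64,43> + <-22,+19> → <-86,62>
step 9: <-86,62> + <-25,+22> → <-111,84>

<-111,84>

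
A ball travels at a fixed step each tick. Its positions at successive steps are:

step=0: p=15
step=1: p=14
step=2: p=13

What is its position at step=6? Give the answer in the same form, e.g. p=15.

Constant displacement of -1 per step.
step 3: 13 − 1 → p=12
step 4: 12 − 1 → p=11
step 5: 11 − 1 → p=10
step 6: 10 − 1 → p=9

p=9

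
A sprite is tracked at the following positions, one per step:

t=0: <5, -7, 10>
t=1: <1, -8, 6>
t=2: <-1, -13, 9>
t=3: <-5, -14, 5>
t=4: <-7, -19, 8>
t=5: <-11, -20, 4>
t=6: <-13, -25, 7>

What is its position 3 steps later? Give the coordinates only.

<-23, -32, 2>

The moves between consecutive positions are <-4, -1, -4>, <-2, -5, +3>, <-4, -1, -4>, <-2, -5, +3>, <-4, -1, -4>, <-2, -5, +3>; they repeat the 2-cycle [<-4, -1, -4>, <-2, -5, +3>].
step 7: apply <-4, -1, -4> → <-17, -26, 3>
step 8: apply <-2, -5, +3> → <-19, -31, 6>
step 9: apply <-4, -1, -4> → <-23, -32, 2>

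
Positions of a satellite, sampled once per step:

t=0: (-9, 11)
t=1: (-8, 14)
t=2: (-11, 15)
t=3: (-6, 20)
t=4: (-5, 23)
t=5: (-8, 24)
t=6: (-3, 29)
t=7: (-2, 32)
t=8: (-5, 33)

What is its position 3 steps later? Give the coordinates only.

Differencing gives (+1, +3), (-3, +1), (+5, +5), (+1, +3), (-3, +1), (+5, +5), (+1, +3), (-3, +1). This is the pattern (+1, +3), (-3, +1), (+5, +5) repeated.
step 9: apply (+5, +5) → (0, 38)
step 10: apply (+1, +3) → (1, 41)
step 11: apply (-3, +1) → (-2, 42)

(-2, 42)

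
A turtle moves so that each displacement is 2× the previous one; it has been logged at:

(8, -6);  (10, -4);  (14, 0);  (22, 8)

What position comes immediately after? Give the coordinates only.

Consecutive displacements (+2, +2), (+4, +4), (+8, +8) scale by a factor of 2 each step.
step 4: (22, 8) + (+16, +16) → (38, 24)

(38, 24)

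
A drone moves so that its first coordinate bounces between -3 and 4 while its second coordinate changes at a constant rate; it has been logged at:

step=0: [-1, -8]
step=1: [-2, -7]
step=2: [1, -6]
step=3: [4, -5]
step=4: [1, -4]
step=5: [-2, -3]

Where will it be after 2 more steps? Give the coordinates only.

The first coordinate reflects between -3 and 4, moving 3 per step.
  step 6: -2 → -1
  step 7: -1 → 2
The second coordinate changes by +1 each step: at step 7 it is -1.

[2, -1]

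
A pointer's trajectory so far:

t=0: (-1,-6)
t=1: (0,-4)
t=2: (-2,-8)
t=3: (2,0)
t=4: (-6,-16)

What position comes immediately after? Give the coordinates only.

Step-to-step displacements: (+1,+2), (-2,-4), (+4,+8), (-8,-16); each is -2× the previous.
step 5: (-6,-16) + (+16,+32) → (10,16)

(10,16)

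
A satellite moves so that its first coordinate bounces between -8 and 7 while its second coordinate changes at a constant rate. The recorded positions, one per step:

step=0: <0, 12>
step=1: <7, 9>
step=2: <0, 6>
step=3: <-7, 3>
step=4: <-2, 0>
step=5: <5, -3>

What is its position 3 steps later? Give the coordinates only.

<-4, -12>

The first coordinate travels 7 per step and bounces off the walls at -8 and 7.
  step 6: 5 → 2
  step 7: 2 → -5
  step 8: -5 → -4
The second coordinate changes by -3 each step: at step 8 it is -12.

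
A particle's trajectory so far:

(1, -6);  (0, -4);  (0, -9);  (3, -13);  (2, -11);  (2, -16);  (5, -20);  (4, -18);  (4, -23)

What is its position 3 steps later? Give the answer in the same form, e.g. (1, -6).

Step-to-step displacements: (-1, +2), (+0, -5), (+3, -4), (-1, +2), (+0, -5), (+3, -4), (-1, +2), (+0, -5) — a repeating cycle of length 3.
step 9: apply (+3, -4) → (7, -27)
step 10: apply (-1, +2) → (6, -25)
step 11: apply (+0, -5) → (6, -30)

(6, -30)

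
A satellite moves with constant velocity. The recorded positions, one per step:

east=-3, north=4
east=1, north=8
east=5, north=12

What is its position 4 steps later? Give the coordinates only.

east=21, north=28

Constant displacement of (+4, +4) per step.
step 3: east=5, north=12 + (+4, +4) → east=9, north=16
step 4: east=9, north=16 + (+4, +4) → east=13, north=20
step 5: east=13, north=20 + (+4, +4) → east=17, north=24
step 6: east=17, north=24 + (+4, +4) → east=21, north=28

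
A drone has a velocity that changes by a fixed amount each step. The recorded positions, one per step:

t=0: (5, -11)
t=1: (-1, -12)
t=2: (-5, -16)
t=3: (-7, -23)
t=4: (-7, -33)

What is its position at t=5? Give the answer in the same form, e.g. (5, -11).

Successive displacements: (-6, -1), (-4, -4), (-2, -7), (+0, -10) — each changes by (+2, -3).
step 5: (-7, -33) + (+2, -13) → (-5, -46)

(-5, -46)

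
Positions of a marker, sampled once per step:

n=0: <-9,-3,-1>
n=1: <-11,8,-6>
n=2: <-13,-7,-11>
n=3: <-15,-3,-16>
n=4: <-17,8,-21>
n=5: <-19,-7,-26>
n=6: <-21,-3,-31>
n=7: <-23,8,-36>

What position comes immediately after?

<-25,-7,-41>

First: linear, -2 per step → -25 at step 8.
Second: cycles through -3, 8, -7 every 3 steps. Step 8 lands at position 2 of the cycle → -7.
Third: linear, -5 per step → -41 at step 8.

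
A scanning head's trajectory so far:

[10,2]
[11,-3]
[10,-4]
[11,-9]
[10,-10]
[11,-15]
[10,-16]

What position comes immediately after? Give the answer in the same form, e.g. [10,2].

Differencing gives [+1,-5], [-1,-1], [+1,-5], [-1,-1], [+1,-5], [-1,-1]. This is the pattern [+1,-5], [-1,-1] repeated.
step 7: apply [+1,-5] → [11,-21]

[11,-21]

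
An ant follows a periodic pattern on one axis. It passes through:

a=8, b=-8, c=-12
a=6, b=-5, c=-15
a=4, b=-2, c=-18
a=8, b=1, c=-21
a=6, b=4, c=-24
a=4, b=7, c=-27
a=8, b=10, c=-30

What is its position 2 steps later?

The a coordinate repeats the cycle [8, 6, 4] with period 3; step 8 mod 3 = 2, giving 4.
The b coordinate changes by +3 each step, so at step 8 it is -8 + 8·(3) = 16.
The c coordinate changes by -3 each step, so at step 8 it is -12 + 8·(-3) = -36.

a=4, b=16, c=-36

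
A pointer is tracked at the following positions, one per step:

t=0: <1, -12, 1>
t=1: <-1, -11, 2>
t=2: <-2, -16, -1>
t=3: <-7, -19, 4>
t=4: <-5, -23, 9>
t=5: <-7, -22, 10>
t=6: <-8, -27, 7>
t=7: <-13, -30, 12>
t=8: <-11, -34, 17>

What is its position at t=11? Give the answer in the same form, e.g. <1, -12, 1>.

<-19, -41, 20>

The moves between consecutive positions are <-2, +1, +1>, <-1, -5, -3>, <-5, -3, +5>, <+2, -4, +5>, <-2, +1, +1>, <-1, -5, -3>, <-5, -3, +5>, <+2, -4, +5>; they repeat the 4-cycle [<-2, +1, +1>, <-1, -5, -3>, <-5, -3, +5>, <+2, -4, +5>].
step 9: apply <-2, +1, +1> → <-13, -33, 18>
step 10: apply <-1, -5, -3> → <-14, -38, 15>
step 11: apply <-5, -3, +5> → <-19, -41, 20>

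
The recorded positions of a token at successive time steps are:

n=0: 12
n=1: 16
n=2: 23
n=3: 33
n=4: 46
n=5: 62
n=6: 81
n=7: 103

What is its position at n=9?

156

Successive displacements: +4, +7, +10, +13, +16, +19, +22 — each changes by +3.
step 8: 103 + 25 → 128
step 9: 128 + 28 → 156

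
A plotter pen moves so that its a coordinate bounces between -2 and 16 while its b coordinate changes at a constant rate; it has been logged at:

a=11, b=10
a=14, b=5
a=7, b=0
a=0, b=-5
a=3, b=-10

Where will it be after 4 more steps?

The a coordinate travels 7 per step and bounces off the walls at -2 and 16.
  step 5: 3 → 10
  step 6: 10 → 15
  step 7: 15 → 8
  step 8: 8 → 1
The b coordinate changes by -5 each step: at step 8 it is -30.

a=1, b=-30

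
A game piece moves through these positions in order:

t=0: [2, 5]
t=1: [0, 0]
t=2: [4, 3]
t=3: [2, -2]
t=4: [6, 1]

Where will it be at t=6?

[8, -1]

Differencing gives [-2, -5], [+4, +3], [-2, -5], [+4, +3]. This is the pattern [-2, -5], [+4, +3] repeated.
step 5: apply [-2, -5] → [4, -4]
step 6: apply [+4, +3] → [8, -1]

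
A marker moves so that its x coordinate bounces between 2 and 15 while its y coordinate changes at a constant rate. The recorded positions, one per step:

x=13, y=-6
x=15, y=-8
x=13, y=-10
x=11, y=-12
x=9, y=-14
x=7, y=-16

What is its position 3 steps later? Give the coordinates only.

x=3, y=-22

The x coordinate travels 2 per step and bounces off the walls at 2 and 15.
  step 6: 7 → 5
  step 7: 5 → 3
  step 8: 3 → 3
The y coordinate changes by -2 each step: at step 8 it is -22.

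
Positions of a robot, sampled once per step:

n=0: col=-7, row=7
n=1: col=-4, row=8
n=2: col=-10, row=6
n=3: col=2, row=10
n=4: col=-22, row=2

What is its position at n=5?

Step-to-step displacements: (+3, +1), (-6, -2), (+12, +4), (-24, -8); each is -2× the previous.
step 5: col=-22, row=2 + (+48, +16) → col=26, row=18

col=26, row=18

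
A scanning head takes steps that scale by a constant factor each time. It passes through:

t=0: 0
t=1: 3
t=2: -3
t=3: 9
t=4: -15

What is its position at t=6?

-63

Consecutive displacements +3, -6, +12, -24 scale by a factor of -2 each step.
step 5: -15 + 48 → 33
step 6: 33 − 96 → -63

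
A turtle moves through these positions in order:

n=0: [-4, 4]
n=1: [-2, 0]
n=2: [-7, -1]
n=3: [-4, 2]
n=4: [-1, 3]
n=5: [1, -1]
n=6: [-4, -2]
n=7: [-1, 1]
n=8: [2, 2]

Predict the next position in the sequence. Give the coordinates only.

Differencing gives [+2, -4], [-5, -1], [+3, +3], [+3, +1], [+2, -4], [-5, -1], [+3, +3], [+3, +1]. This is the pattern [+2, -4], [-5, -1], [+3, +3], [+3, +1] repeated.
step 9: apply [+2, -4] → [4, -2]

[4, -2]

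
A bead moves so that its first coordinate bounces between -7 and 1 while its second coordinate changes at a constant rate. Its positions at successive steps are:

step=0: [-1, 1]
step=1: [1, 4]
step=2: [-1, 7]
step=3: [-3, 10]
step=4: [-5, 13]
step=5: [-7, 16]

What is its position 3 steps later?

[-1, 25]

The first coordinate travels 2 per step and bounces off the walls at -7 and 1.
  step 6: -7 → -5
  step 7: -5 → -3
  step 8: -3 → -1
The second coordinate changes by +3 each step: at step 8 it is 25.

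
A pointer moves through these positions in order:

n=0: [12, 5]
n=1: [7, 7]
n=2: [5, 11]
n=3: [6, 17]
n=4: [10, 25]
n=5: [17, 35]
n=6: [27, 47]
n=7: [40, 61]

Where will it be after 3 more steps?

Taking differences between consecutive positions: [-5, +2], [-2, +4], [+1, +6], [+4, +8], [+7, +10], [+10, +12], [+13, +14]. These grow by [+3, +2] each step.
step 8: [40, 61] + [+16, +16] → [56, 77]
step 9: [56, 77] + [+19, +18] → [75, 95]
step 10: [75, 95] + [+22, +20] → [97, 115]

[97, 115]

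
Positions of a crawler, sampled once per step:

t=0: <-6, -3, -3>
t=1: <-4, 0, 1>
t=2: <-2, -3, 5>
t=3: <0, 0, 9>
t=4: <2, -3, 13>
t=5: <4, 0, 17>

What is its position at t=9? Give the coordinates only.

First: linear, +2 per step → 12 at step 9.
Second: cycles through -3, 0 every 2 steps. Step 9 lands at position 1 of the cycle → 0.
Third: linear, +4 per step → 33 at step 9.

<12, 0, 33>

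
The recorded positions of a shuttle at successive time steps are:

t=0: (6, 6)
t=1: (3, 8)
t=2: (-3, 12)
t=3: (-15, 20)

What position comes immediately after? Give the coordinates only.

The jumps are (-3, +2), (-6, +4), (-12, +8) — a geometric progression with ratio 2.
step 4: (-15, 20) + (-24, +16) → (-39, 36)

(-39, 36)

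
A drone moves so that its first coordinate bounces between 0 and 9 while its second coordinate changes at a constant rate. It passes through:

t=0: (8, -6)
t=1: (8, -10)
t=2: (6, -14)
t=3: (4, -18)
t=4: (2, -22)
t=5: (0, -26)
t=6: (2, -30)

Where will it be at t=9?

(8, -42)

The first coordinate reflects between 0 and 9, moving 2 per step.
  step 7: 2 → 4
  step 8: 4 → 6
  step 9: 6 → 8
The second coordinate changes by -4 each step: at step 9 it is -42.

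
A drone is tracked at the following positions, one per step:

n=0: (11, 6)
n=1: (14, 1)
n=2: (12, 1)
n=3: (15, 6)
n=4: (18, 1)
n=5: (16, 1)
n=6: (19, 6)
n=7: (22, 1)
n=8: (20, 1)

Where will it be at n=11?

The moves between consecutive positions are (+3, -5), (-2, +0), (+3, +5), (+3, -5), (-2, +0), (+3, +5), (+3, -5), (-2, +0); they repeat the 3-cycle [(+3, -5), (-2, +0), (+3, +5)].
step 9: apply (+3, +5) → (23, 6)
step 10: apply (+3, -5) → (26, 1)
step 11: apply (-2, +0) → (24, 1)

(24, 1)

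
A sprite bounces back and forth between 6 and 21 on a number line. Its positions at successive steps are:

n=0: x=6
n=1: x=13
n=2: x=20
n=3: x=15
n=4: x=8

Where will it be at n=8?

x=10

The value reflects between 6 and 21, moving 7 per step.
  step 5: 8 → 11
  step 6: 11 → 18
  step 7: 18 → 17
  step 8: 17 → 10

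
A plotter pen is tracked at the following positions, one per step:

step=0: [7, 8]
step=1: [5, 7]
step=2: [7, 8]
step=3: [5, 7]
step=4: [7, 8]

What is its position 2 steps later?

[7, 8]

The jumps are [-2, -1], [+2, +1], [-2, -1], [+2, +1] — a geometric progression with ratio -1.
step 5: [7, 8] + [-2, -1] → [5, 7]
step 6: [5, 7] + [+2, +1] → [7, 8]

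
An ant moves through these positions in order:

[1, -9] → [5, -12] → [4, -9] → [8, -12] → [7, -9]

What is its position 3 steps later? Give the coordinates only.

The moves between consecutive positions are [+4, -3], [-1, +3], [+4, -3], [-1, +3]; they repeat the 2-cycle [[+4, -3], [-1, +3]].
step 5: apply [+4, -3] → [11, -12]
step 6: apply [-1, +3] → [10, -9]
step 7: apply [+4, -3] → [14, -12]

[14, -12]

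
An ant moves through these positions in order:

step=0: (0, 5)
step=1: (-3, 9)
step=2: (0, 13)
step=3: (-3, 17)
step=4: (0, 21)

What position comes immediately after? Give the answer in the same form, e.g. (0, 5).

(-3, 25)

The first coordinate repeats the cycle [0, -3] with period 2; step 5 mod 2 = 1, giving -3.
The second coordinate changes by +4 each step, so at step 5 it is 5 + 5·(4) = 25.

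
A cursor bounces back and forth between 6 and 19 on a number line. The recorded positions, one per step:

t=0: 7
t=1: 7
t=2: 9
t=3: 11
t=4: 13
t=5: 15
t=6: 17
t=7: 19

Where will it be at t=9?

15

The value reflects between 6 and 19, moving 2 per step.
  step 8: 19 → 17
  step 9: 17 → 15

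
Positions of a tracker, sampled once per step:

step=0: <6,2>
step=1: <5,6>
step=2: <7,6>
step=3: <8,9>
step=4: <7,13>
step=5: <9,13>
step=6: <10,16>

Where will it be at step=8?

Differencing gives <-1,+4>, <+2,+0>, <+1,+3>, <-1,+4>, <+2,+0>, <+1,+3>. This is the pattern <-1,+4>, <+2,+0>, <+1,+3> repeated.
step 7: apply <-1,+4> → <9,20>
step 8: apply <+2,+0> → <11,20>

<11,20>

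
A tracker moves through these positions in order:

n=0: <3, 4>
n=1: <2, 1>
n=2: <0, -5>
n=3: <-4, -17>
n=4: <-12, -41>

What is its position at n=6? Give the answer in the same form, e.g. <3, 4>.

Consecutive displacements <-1, -3>, <-2, -6>, <-4, -12>, <-8, -24> scale by a factor of 2 each step.
step 5: <-12, -41> + <-16, -48> → <-28, -89>
step 6: <-28, -89> + <-32, -96> → <-60, -185>

<-60, -185>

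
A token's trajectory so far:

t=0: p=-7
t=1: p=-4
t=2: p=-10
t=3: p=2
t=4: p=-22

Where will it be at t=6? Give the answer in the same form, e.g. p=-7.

The jumps are +3, -6, +12, -24 — a geometric progression with ratio -2.
step 5: -22 + 48 → p=26
step 6: 26 − 96 → p=-70

p=-70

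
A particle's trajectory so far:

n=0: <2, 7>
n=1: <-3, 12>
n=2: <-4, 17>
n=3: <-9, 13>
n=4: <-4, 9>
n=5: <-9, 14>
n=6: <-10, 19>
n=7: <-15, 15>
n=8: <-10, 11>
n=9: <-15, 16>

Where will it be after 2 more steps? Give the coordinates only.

The moves between consecutive positions are <-5, +5>, <-1, +5>, <-5, -4>, <+5, -4>, <-5, +5>, <-1, +5>, <-5, -4>, <+5, -4>, <-5, +5>; they repeat the 4-cycle [<-5, +5>, <-1, +5>, <-5, -4>, <+5, -4>].
step 10: apply <-1, +5> → <-16, 21>
step 11: apply <-5, -4> → <-21, 17>

<-21, 17>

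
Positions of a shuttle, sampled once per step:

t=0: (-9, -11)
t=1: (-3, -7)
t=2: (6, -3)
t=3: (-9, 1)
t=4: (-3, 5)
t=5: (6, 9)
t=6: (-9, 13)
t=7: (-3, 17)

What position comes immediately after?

(6, 21)

The first coordinate repeats the cycle [-9, -3, 6] with period 3; step 8 mod 3 = 2, giving 6.
The second coordinate changes by +4 each step, so at step 8 it is -11 + 8·(4) = 21.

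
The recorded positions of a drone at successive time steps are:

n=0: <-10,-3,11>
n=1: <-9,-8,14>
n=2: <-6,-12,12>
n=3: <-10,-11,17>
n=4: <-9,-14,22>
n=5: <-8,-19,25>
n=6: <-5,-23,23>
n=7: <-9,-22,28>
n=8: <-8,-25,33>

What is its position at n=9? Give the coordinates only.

Step-to-step displacements: <+1,-5,+3>, <+3,-4,-2>, <-4,+1,+5>, <+1,-3,+5>, <+1,-5,+3>, <+3,-4,-2>, <-4,+1,+5>, <+1,-3,+5> — a repeating cycle of length 4.
step 9: apply <+1,-5,+3> → <-7,-30,36>

<-7,-30,36>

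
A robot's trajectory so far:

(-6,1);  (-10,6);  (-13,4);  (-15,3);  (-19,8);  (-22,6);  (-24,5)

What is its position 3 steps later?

(-33,7)

Step-to-step displacements: (-4,+5), (-3,-2), (-2,-1), (-4,+5), (-3,-2), (-2,-1) — a repeating cycle of length 3.
step 7: apply (-4,+5) → (-28,10)
step 8: apply (-3,-2) → (-31,8)
step 9: apply (-2,-1) → (-33,7)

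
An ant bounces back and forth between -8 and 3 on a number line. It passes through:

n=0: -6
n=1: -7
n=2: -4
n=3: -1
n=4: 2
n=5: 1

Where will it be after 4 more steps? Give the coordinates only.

The value reflects between -8 and 3, moving 3 per step.
  step 6: 1 → -2
  step 7: -2 → -5
  step 8: -5 → -8
  step 9: -8 → -5

-5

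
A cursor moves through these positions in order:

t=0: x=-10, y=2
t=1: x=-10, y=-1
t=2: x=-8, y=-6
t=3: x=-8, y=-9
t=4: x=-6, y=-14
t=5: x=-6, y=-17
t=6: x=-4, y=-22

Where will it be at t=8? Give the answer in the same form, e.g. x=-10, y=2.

x=-2, y=-30

The moves between consecutive positions are (+0, -3), (+2, -5), (+0, -3), (+2, -5), (+0, -3), (+2, -5); they repeat the 2-cycle [(+0, -3), (+2, -5)].
step 7: apply (+0, -3) → x=-4, y=-25
step 8: apply (+2, -5) → x=-2, y=-30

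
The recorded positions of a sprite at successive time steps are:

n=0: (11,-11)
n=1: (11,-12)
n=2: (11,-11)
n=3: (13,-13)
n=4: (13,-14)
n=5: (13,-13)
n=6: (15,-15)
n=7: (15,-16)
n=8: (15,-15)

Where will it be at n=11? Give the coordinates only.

Step-to-step displacements: (+0,-1), (+0,+1), (+2,-2), (+0,-1), (+0,+1), (+2,-2), (+0,-1), (+0,+1) — a repeating cycle of length 3.
step 9: apply (+2,-2) → (17,-17)
step 10: apply (+0,-1) → (17,-18)
step 11: apply (+0,+1) → (17,-17)

(17,-17)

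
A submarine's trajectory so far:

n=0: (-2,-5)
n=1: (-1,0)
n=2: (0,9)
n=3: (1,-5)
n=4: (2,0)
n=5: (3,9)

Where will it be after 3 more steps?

(6,9)

First: linear, +1 per step → 6 at step 8.
Second: cycles through -5, 0, 9 every 3 steps. Step 8 lands at position 2 of the cycle → 9.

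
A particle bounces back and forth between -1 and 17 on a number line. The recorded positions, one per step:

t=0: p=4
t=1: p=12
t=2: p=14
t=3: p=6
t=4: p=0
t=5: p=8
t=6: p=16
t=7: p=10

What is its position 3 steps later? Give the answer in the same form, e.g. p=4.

p=12

The value travels 8 per step and bounces off the walls at -1 and 17.
  step 8: 10 → 2
  step 9: 2 → 4
  step 10: 4 → 12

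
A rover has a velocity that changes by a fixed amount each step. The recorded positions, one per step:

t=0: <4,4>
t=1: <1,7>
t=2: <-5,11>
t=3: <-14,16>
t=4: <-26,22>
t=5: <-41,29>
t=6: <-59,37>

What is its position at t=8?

Taking differences between consecutive positions: <-3,+3>, <-6,+4>, <-9,+5>, <-12,+6>, <-15,+7>, <-18,+8>. These grow by <-3,+1> each step.
step 7: <-59,37> + <-21,+9> → <-80,46>
step 8: <-80,46> + <-24,+10> → <-104,56>

<-104,56>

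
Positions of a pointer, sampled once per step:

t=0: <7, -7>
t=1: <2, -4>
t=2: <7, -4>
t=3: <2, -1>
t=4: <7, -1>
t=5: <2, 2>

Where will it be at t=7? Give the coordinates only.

The moves between consecutive positions are <-5, +3>, <+5, +0>, <-5, +3>, <+5, +0>, <-5, +3>; they repeat the 2-cycle [<-5, +3>, <+5, +0>].
step 6: apply <+5, +0> → <7, 2>
step 7: apply <-5, +3> → <2, 5>

<2, 5>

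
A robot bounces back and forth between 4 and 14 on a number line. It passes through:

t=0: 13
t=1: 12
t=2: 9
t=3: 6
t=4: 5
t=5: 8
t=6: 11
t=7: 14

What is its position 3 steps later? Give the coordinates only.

5

The value reflects between 4 and 14, moving 3 per step.
  step 8: 14 → 11
  step 9: 11 → 8
  step 10: 8 → 5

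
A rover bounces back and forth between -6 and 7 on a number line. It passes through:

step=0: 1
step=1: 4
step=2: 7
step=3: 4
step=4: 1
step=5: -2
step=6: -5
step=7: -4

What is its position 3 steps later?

The value reflects between -6 and 7, moving 3 per step.
  step 8: -4 → -1
  step 9: -1 → 2
  step 10: 2 → 5

5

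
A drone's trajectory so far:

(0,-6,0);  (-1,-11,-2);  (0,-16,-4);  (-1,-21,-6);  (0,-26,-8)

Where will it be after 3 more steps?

(-1,-41,-14)

The first coordinate repeats the cycle [0, -1] with period 2; step 7 mod 2 = 1, giving -1.
The second coordinate changes by -5 each step, so at step 7 it is -6 + 7·(-5) = -41.
The third coordinate changes by -2 each step, so at step 7 it is 0 + 7·(-2) = -14.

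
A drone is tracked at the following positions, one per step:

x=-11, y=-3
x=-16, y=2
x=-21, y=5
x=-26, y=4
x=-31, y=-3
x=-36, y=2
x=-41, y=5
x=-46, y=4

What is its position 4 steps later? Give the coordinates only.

x=-66, y=4

The x coordinate changes by -5 each step, so at step 11 it is -11 + 11·(-5) = -66.
The y coordinate repeats the cycle [-3, 2, 5, 4] with period 4; step 11 mod 4 = 3, giving 4.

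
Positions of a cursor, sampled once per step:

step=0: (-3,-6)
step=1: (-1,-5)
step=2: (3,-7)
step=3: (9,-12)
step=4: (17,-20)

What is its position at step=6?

(39,-45)

Taking differences between consecutive positions: (+2,+1), (+4,-2), (+6,-5), (+8,-8). These grow by (+2,-3) each step.
step 5: (17,-20) + (+10,-11) → (27,-31)
step 6: (27,-31) + (+12,-14) → (39,-45)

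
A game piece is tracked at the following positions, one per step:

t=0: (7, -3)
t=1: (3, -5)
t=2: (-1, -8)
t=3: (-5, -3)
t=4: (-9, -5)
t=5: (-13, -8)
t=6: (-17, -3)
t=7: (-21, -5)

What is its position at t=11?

First: linear, -4 per step → -37 at step 11.
Second: cycles through -3, -5, -8 every 3 steps. Step 11 lands at position 2 of the cycle → -8.

(-37, -8)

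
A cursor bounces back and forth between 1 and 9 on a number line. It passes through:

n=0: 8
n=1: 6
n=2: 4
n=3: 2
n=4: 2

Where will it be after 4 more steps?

8

The value travels 2 per step and bounces off the walls at 1 and 9.
  step 5: 2 → 4
  step 6: 4 → 6
  step 7: 6 → 8
  step 8: 8 → 8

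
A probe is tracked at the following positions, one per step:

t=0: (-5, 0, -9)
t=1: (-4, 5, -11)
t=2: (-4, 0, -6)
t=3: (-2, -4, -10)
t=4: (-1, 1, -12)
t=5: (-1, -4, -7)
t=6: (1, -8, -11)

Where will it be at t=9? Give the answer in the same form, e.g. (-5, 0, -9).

(4, -12, -12)

Step-to-step displacements: (+1, +5, -2), (+0, -5, +5), (+2, -4, -4), (+1, +5, -2), (+0, -5, +5), (+2, -4, -4) — a repeating cycle of length 3.
step 7: apply (+1, +5, -2) → (2, -3, -13)
step 8: apply (+0, -5, +5) → (2, -8, -8)
step 9: apply (+2, -4, -4) → (4, -12, -12)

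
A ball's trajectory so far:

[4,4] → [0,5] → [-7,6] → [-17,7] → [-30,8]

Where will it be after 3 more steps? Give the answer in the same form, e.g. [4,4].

First differences are [-4,+1], [-7,+1], [-10,+1], [-13,+1]; their common second difference is [-3,+0] (constant acceleration).
step 5: [-30,8] + [-16,+1] → [-46,9]
step 6: [-46,9] + [-19,+1] → [-65,10]
step 7: [-65,10] + [-22,+1] → [-87,11]

[-87,11]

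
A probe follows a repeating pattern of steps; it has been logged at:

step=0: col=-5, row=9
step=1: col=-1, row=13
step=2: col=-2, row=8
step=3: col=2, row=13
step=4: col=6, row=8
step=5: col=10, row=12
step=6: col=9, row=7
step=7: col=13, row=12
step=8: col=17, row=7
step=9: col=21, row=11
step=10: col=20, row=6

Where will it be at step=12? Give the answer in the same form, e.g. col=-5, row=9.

col=28, row=6

The moves between consecutive positions are (+4, +4), (-1, -5), (+4, +5), (+4, -5), (+4, +4), (-1, -5), (+4, +5), (+4, -5), (+4, +4), (-1, -5); they repeat the 4-cycle [(+4, +4), (-1, -5), (+4, +5), (+4, -5)].
step 11: apply (+4, +5) → col=24, row=11
step 12: apply (+4, -5) → col=28, row=6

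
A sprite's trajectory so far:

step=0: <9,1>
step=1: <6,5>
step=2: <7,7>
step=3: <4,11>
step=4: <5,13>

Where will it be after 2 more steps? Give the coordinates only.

<3,19>

The moves between consecutive positions are <-3,+4>, <+1,+2>, <-3,+4>, <+1,+2>; they repeat the 2-cycle [<-3,+4>, <+1,+2>].
step 5: apply <-3,+4> → <2,17>
step 6: apply <+1,+2> → <3,19>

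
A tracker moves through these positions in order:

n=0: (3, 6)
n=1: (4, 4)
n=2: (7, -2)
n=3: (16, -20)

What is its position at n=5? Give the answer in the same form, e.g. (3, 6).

(124, -236)

Consecutive displacements (+1, -2), (+3, -6), (+9, -18) scale by a factor of 3 each step.
step 4: (16, -20) + (+27, -54) → (43, -74)
step 5: (43, -74) + (+81, -162) → (124, -236)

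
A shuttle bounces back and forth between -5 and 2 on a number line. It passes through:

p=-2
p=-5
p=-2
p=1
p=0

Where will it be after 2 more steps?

p=-4

The value travels 3 per step and bounces off the walls at -5 and 2.
  step 5: 0 → -3
  step 6: -3 → -4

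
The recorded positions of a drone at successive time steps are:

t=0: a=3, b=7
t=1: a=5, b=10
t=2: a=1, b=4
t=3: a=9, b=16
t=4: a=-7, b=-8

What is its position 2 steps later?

Step-to-step displacements: (+2, +3), (-4, -6), (+8, +12), (-16, -24); each is -2× the previous.
step 5: a=-7, b=-8 + (+32, +48) → a=25, b=40
step 6: a=25, b=40 + (-64, -96) → a=-39, b=-56

a=-39, b=-56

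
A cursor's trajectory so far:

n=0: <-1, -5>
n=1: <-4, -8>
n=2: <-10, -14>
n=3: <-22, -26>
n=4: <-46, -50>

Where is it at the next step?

The jumps are <-3, -3>, <-6, -6>, <-12, -12>, <-24, -24> — a geometric progression with ratio 2.
step 5: <-46, -50> + <-48, -48> → <-94, -98>

<-94, -98>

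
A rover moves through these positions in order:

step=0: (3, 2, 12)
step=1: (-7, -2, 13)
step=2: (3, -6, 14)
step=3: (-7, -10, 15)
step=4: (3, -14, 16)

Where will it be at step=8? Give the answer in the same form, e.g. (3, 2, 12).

First: cycles through 3, -7 every 2 steps. Step 8 lands at position 0 of the cycle → 3.
Second: linear, -4 per step → -30 at step 8.
Third: linear, +1 per step → 20 at step 8.

(3, -30, 20)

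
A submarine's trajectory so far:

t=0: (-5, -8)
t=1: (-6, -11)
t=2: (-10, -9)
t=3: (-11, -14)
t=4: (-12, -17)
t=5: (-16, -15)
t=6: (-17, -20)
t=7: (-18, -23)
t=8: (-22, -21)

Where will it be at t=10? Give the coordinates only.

Step-to-step displacements: (-1, -3), (-4, +2), (-1, -5), (-1, -3), (-4, +2), (-1, -5), (-1, -3), (-4, +2) — a repeating cycle of length 3.
step 9: apply (-1, -5) → (-23, -26)
step 10: apply (-1, -3) → (-24, -29)

(-24, -29)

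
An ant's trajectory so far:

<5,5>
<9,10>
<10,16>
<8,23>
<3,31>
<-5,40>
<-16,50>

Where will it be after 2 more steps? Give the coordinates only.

Taking differences between consecutive positions: <+4,+5>, <+1,+6>, <-2,+7>, <-5,+8>, <-8,+9>, <-11,+10>. These grow by <-3,+1> each step.
step 7: <-16,50> + <-14,+11> → <-30,61>
step 8: <-30,61> + <-17,+12> → <-47,73>

<-47,73>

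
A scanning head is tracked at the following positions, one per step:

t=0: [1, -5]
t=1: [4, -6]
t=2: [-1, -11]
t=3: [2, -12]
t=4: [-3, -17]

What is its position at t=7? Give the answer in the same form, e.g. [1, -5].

[-2, -24]

The moves between consecutive positions are [+3, -1], [-5, -5], [+3, -1], [-5, -5]; they repeat the 2-cycle [[+3, -1], [-5, -5]].
step 5: apply [+3, -1] → [0, -18]
step 6: apply [-5, -5] → [-5, -23]
step 7: apply [+3, -1] → [-2, -24]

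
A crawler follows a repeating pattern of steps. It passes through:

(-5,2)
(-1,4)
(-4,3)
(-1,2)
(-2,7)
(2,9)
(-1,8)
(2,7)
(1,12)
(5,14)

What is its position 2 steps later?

(5,12)

Step-to-step displacements: (+4,+2), (-3,-1), (+3,-1), (-1,+5), (+4,+2), (-3,-1), (+3,-1), (-1,+5), (+4,+2) — a repeating cycle of length 4.
step 10: apply (-3,-1) → (2,13)
step 11: apply (+3,-1) → (5,12)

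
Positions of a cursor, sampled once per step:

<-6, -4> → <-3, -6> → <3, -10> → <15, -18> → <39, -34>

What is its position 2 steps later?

<183, -130>

Consecutive displacements <+3, -2>, <+6, -4>, <+12, -8>, <+24, -16> scale by a factor of 2 each step.
step 5: <39, -34> + <+48, -32> → <87, -66>
step 6: <87, -66> + <+96, -64> → <183, -130>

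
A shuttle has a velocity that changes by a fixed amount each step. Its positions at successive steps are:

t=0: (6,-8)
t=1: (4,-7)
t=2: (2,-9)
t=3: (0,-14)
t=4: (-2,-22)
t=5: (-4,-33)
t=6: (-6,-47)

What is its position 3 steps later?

Successive displacements: (-2,+1), (-2,-2), (-2,-5), (-2,-8), (-2,-11), (-2,-14) — each changes by (+0,-3).
step 7: (-6,-47) + (-2,-17) → (-8,-64)
step 8: (-8,-64) + (-2,-20) → (-10,-84)
step 9: (-10,-84) + (-2,-23) → (-12,-107)

(-12,-107)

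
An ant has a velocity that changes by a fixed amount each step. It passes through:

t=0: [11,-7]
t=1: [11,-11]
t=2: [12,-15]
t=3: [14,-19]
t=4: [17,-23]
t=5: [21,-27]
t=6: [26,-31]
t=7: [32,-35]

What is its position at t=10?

First differences are [+0,-4], [+1,-4], [+2,-4], [+3,-4], [+4,-4], [+5,-4], [+6,-4]; their common second difference is [+1,+0] (constant acceleration).
step 8: [32,-35] + [+7,-4] → [39,-39]
step 9: [39,-39] + [+8,-4] → [47,-43]
step 10: [47,-43] + [+9,-4] → [56,-47]

[56,-47]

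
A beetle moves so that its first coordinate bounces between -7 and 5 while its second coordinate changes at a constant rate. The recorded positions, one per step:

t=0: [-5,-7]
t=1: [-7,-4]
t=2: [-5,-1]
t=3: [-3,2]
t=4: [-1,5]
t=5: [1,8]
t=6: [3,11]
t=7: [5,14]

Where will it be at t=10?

The first coordinate reflects between -7 and 5, moving 2 per step.
  step 8: 5 → 3
  step 9: 3 → 1
  step 10: 1 → -1
The second coordinate changes by +3 each step: at step 10 it is 23.

[-1,23]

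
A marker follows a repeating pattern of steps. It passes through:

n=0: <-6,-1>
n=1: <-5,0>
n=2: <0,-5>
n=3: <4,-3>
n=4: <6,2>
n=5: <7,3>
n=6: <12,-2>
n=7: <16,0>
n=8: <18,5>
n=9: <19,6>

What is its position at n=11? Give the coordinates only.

<28,3>

The moves between consecutive positions are <+1,+1>, <+5,-5>, <+4,+2>, <+2,+5>, <+1,+1>, <+5,-5>, <+4,+2>, <+2,+5>, <+1,+1>; they repeat the 4-cycle [<+1,+1>, <+5,-5>, <+4,+2>, <+2,+5>].
step 10: apply <+5,-5> → <24,1>
step 11: apply <+4,+2> → <28,3>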